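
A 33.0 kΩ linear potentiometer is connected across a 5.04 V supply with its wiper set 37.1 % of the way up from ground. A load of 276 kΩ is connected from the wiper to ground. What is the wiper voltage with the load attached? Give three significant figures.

V ≈ 1.82 V

The wiper splits the pot into (1−α)R = 20.76 kΩ above and αR = 12.24 kΩ below.
Lower section ‖ load = 11.72 kΩ.
V_wiper = 5.04 × 11.72/(20.76 + 11.72) = 1.82 V.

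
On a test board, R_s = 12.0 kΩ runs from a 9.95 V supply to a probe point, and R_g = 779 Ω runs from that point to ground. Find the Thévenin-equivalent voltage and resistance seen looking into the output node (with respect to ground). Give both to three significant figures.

V_th = 0.607 V, R_th = 732 Ω

V_th is the open-circuit tap voltage: 9.95 × 779/(12000 + 779) = 0.607 V.
With the supply zeroed, R_s and R_g appear in parallel from the tap: R_th = R_s‖R_g = (12000 × 779)/12780 = 732 Ω.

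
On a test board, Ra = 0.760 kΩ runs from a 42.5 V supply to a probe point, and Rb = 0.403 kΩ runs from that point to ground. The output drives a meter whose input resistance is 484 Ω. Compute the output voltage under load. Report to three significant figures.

V_out ≈ 9.54 V

The load sits in parallel with Rb: Rb‖R_L = (403 × 484) / (403 + 484) = 219.9 Ω.
V_out = 42.5 × 219.9 / (760 + 219.9) = 42.5 × 219.9/979.9 = 9.54 V.
(Unloaded it would have been 14.7 V.)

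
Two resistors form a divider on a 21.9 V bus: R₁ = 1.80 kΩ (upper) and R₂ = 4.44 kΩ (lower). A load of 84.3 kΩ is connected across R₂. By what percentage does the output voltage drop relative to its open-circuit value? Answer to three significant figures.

1.50 %

The divider's output (Thévenin) resistance is R₁‖R₂ = 1.281 kΩ.
Fractional drop under load = R_th/(R_th + R_L) = 1.281 / (1.281 + 84.3) = 0.01497.
So the output falls by 1.50 %.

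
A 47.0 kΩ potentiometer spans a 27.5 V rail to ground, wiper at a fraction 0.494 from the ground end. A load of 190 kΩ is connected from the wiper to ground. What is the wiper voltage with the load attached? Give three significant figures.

The wiper splits the pot into (1−α)R = 23.78 kΩ above and αR = 23.22 kΩ below.
Lower section ‖ load = 20.69 kΩ.
V_wiper = 27.5 × 20.69/(23.78 + 20.69) = 12.8 V.

V ≈ 12.8 V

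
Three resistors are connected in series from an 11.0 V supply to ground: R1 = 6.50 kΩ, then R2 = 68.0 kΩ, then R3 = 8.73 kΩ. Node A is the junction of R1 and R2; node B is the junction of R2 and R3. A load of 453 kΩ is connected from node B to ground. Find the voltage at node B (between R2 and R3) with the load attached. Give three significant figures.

At node B, R3 is in parallel with the load: R3‖R_L = 8.565 kΩ.
Below node A the resistance is R2 + (R3‖R_L) = 76.56 kΩ, so V_A = 11.0 × 76.56/83.06 = 10.14 V.
Then V_B = V_A × (R3‖R_L)/(R2 + R3‖R_L) = 10.14 × 8.565/76.56 = 1.13 V.

V ≈ 1.13 V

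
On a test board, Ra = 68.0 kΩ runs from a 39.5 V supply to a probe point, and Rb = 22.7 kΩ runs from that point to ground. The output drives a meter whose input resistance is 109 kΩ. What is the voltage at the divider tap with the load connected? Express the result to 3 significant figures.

The load sits in parallel with Rb: Rb‖R_L = (22.7 × 109) / (22.7 + 109) = 18.79 kΩ.
V_out = 39.5 × 18.79 / (68.0 + 18.79) = 39.5 × 18.79/86.79 = 8.55 V.
(Unloaded it would have been 9.89 V.)

V_out ≈ 8.55 V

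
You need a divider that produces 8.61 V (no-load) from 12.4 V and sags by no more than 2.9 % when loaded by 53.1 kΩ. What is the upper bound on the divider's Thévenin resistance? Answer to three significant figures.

Loading drop = R_th/(R_th + R_L) ≤ 0.0290, so R_th ≤ R_L · ε/(1−ε) = 53.1 kΩ × 0.0290/0.9710 = 1.59 kΩ.

R_th ≤ 1.59 kΩ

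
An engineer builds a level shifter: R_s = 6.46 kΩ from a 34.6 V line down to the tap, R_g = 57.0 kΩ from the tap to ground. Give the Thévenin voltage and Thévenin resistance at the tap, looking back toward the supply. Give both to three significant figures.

V_th = 31.1 V, R_th = 5.80 kΩ

V_th is the open-circuit tap voltage: 34.6 × 57.0/(6.46 + 57.0) = 31.1 V.
With the supply zeroed, R_s and R_g appear in parallel from the tap: R_th = R_s‖R_g = (6.46 × 57.0)/63.46 = 5.80 kΩ.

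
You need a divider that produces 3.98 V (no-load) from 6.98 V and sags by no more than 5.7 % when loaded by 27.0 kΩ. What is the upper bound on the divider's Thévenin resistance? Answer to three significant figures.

R_th ≤ 1.63 kΩ

Loading drop = R_th/(R_th + R_L) ≤ 0.0570, so R_th ≤ R_L · ε/(1−ε) = 27.0 kΩ × 0.0570/0.9430 = 1.63 kΩ.
(Any R1, R2 with R2/(R1+R2) = 0.570 and R1‖R2 ≤ 1.63 kΩ will meet the spec.)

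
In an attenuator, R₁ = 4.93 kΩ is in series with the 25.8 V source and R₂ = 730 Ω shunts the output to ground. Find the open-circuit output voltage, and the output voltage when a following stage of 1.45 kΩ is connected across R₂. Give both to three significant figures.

Unloaded: 3.33 V; loaded: 2.31 V

Open-circuit: V = 25.8 × 730/(4930 + 730) = 3.33 V.
With the load, R₂ becomes R₂‖R_L = 485.6 Ω, so V = 25.8 × 485.6/5416 = 2.31 V.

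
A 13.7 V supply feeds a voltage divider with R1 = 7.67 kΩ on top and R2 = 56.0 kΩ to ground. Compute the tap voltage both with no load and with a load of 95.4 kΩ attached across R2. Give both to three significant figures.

Open-circuit: V = 13.7 × 56.0/(7.67 + 56.0) = 12.0 V.
With the load, R2 becomes R2‖R_L = 35.29 kΩ, so V = 13.7 × 35.29/42.96 = 11.3 V.

Unloaded: 12.0 V; loaded: 11.3 V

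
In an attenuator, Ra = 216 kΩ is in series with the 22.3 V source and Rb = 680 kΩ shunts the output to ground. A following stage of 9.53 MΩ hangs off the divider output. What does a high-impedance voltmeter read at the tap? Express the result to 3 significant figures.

V_out ≈ 16.6 V

The load sits in parallel with Rb: Rb‖R_L = (680 × 9530) / (680 + 9530) = 634.7 kΩ.
V_out = 22.3 × 634.7 / (216 + 634.7) = 22.3 × 634.7/850.7 = 16.6 V.
(Unloaded it would have been 16.9 V.)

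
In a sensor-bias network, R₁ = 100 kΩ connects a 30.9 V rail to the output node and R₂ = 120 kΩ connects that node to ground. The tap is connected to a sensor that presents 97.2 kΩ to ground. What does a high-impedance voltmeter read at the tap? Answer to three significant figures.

The load sits in parallel with R₂: R₂‖R_L = (120 × 97.2) / (120 + 97.2) = 53.70 kΩ.
V_out = 30.9 × 53.70 / (100 + 53.70) = 30.9 × 53.70/153.7 = 10.8 V.
(Unloaded it would have been 16.9 V.)

V_out ≈ 10.8 V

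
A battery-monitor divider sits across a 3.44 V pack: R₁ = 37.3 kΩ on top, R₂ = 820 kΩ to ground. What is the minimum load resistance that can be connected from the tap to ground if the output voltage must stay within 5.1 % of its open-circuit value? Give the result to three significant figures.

Output resistance R_th = R₁‖R₂ = (37.3 × 820)/857.3 = 35.68 kΩ.
The fractional drop is R_th/(R_th + R_L); requiring this ≤ 0.0510 gives R_L ≥ R_th(1/0.0510 − 1) = 35.68 × 18.61 = 664 kΩ.

R_L(min) ≈ 664 kΩ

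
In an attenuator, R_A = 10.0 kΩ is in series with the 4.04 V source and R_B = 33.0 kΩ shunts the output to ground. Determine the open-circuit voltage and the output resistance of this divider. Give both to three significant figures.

V_th = 3.10 V, R_th = 7.67 kΩ

V_th is the open-circuit tap voltage: 4.04 × 33.0/(10.0 + 33.0) = 3.10 V.
With the supply zeroed, R_A and R_B appear in parallel from the tap: R_th = R_A‖R_B = (10.0 × 33.0)/43.00 = 7.67 kΩ.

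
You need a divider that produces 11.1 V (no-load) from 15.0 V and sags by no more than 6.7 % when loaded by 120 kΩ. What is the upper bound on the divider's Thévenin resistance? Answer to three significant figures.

R_th ≤ 8.62 kΩ

Loading drop = R_th/(R_th + R_L) ≤ 0.0670, so R_th ≤ R_L · ε/(1−ε) = 120 kΩ × 0.0670/0.9330 = 8.62 kΩ.
(Any R1, R2 with R2/(R1+R2) = 0.740 and R1‖R2 ≤ 8.62 kΩ will meet the spec.)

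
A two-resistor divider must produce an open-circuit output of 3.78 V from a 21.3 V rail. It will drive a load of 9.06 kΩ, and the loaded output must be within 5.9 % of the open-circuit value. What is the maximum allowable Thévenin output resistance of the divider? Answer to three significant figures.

R_th ≤ 568 Ω

Loading drop = R_th/(R_th + R_L) ≤ 0.0590, so R_th ≤ R_L · ε/(1−ε) = 9.06 kΩ × 0.0590/0.9410 = 568 Ω.
(Any R1, R2 with R2/(R1+R2) = 0.177 and R1‖R2 ≤ 568 Ω will meet the spec.)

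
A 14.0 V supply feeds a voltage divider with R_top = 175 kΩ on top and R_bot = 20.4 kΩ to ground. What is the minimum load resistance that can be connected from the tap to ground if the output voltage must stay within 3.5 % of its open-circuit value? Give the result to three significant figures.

Output resistance R_th = R_top‖R_bot = (175 × 20.4)/195.4 = 18.27 kΩ.
The fractional drop is R_th/(R_th + R_L); requiring this ≤ 0.0350 gives R_L ≥ R_th(1/0.0350 − 1) = 18.27 × 27.57 = 504 kΩ.

R_L(min) ≈ 504 kΩ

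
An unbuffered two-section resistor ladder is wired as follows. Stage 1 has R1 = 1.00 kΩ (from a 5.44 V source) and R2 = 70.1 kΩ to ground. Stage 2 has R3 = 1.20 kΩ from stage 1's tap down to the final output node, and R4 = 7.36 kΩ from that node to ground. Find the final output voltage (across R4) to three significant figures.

Stage 2 presents R3+R4 = 8.560 kΩ as a load on stage 1's tap.
Stage 1's lower leg becomes R2‖(R3+R4) = 7.628 kΩ, so V_mid = 5.44 × 7.628/8.628 = 4.810 V.
Stage 2 is itself unloaded: V_out = V_mid × R4/(R3+R4) = 4.810 × 7.36/8.560 = 4.14 V.

V_out ≈ 4.14 V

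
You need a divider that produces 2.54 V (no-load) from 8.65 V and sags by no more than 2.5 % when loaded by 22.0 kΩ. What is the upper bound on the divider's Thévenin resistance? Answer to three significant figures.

R_th ≤ 564 Ω

Loading drop = R_th/(R_th + R_L) ≤ 0.0250, so R_th ≤ R_L · ε/(1−ε) = 22.0 kΩ × 0.0250/0.9750 = 564 Ω.
(Any R1, R2 with R2/(R1+R2) = 0.294 and R1‖R2 ≤ 564 Ω will meet the spec.)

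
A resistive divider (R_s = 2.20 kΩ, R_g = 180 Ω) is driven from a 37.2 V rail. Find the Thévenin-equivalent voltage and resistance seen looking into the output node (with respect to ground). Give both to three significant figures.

V_th = 2.81 V, R_th = 166 Ω

V_th is the open-circuit tap voltage: 37.2 × 180/(2200 + 180) = 2.81 V.
With the supply zeroed, R_s and R_g appear in parallel from the tap: R_th = R_s‖R_g = (2200 × 180)/2380 = 166 Ω.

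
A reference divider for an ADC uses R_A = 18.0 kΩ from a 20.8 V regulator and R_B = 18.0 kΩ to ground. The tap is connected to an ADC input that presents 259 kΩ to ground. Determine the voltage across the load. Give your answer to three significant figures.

The load sits in parallel with R_B: R_B‖R_L = (18.0 × 259) / (18.0 + 259) = 16.83 kΩ.
V_out = 20.8 × 16.83 / (18.0 + 16.83) = 20.8 × 16.83/34.83 = 10.1 V.

V_out ≈ 10.1 V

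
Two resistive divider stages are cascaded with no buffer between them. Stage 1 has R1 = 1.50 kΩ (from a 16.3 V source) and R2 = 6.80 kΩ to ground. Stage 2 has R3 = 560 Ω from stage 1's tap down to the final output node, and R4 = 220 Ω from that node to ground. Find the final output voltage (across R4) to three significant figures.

Stage 2 presents R3+R4 = 780.0 Ω as a load on stage 1's tap.
Stage 1's lower leg becomes R2‖(R3+R4) = 699.7 Ω, so V_mid = 16.3 × 699.7/2200 = 5.185 V.
Stage 2 is itself unloaded: V_out = V_mid × R4/(R3+R4) = 5.185 × 220/780.0 = 1.46 V.

V_out ≈ 1.46 V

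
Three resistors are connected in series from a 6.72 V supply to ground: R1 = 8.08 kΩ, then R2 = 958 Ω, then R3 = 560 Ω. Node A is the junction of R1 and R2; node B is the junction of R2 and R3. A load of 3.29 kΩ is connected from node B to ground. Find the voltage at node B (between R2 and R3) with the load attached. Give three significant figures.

V ≈ 0.338 V

At node B, R3 is in parallel with the load: R3‖R_L = 478.5 Ω.
Below node A the resistance is R2 + (R3‖R_L) = 1437 Ω, so V_A = 6.72 × 1437/9517 = 1.014 V.
Then V_B = V_A × (R3‖R_L)/(R2 + R3‖R_L) = 1.014 × 478.5/1437 = 0.338 V.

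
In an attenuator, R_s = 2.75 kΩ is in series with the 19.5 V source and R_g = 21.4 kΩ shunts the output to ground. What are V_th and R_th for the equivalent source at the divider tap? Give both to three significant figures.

V_th is the open-circuit tap voltage: 19.5 × 21.4/(2.75 + 21.4) = 17.3 V.
With the supply zeroed, R_s and R_g appear in parallel from the tap: R_th = R_s‖R_g = (2.75 × 21.4)/24.15 = 2.44 kΩ.

V_th = 17.3 V, R_th = 2.44 kΩ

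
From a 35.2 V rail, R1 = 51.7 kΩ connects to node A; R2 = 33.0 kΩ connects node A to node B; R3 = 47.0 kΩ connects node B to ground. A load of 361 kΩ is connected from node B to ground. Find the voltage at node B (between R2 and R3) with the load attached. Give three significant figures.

At node B, R3 is in parallel with the load: R3‖R_L = 41.59 kΩ.
Below node A the resistance is R2 + (R3‖R_L) = 74.59 kΩ, so V_A = 35.2 × 74.59/126.3 = 20.79 V.
Then V_B = V_A × (R3‖R_L)/(R2 + R3‖R_L) = 20.79 × 41.59/74.59 = 11.6 V.

V ≈ 11.6 V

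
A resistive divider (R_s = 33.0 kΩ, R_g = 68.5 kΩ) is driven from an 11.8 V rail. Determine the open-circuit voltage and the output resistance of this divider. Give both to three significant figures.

V_th = 7.96 V, R_th = 22.3 kΩ

V_th is the open-circuit tap voltage: 11.8 × 68.5/(33.0 + 68.5) = 7.96 V.
With the supply zeroed, R_s and R_g appear in parallel from the tap: R_th = R_s‖R_g = (33.0 × 68.5)/101.5 = 22.3 kΩ.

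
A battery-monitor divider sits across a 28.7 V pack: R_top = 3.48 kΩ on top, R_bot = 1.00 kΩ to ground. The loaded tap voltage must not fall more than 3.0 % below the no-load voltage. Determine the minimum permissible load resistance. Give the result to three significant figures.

Output resistance R_th = R_top‖R_bot = (3480 × 1000)/4480 = 776.8 Ω.
The fractional drop is R_th/(R_th + R_L); requiring this ≤ 0.0300 gives R_L ≥ R_th(1/0.0300 − 1) = 776.8 × 32.33 = 25.1 kΩ.

R_L(min) ≈ 25.1 kΩ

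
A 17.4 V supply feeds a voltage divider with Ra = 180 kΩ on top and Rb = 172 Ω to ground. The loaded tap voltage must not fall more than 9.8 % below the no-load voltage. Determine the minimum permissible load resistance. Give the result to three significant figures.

Output resistance R_th = Ra‖Rb = (180000 × 172)/180200 = 171.8 Ω.
The fractional drop is R_th/(R_th + R_L); requiring this ≤ 0.0980 gives R_L ≥ R_th(1/0.0980 − 1) = 171.8 × 9.204 = 1.58 kΩ.

R_L(min) ≈ 1.58 kΩ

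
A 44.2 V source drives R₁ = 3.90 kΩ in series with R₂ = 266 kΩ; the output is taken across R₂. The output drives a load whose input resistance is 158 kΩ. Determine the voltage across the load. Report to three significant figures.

The load sits in parallel with R₂: R₂‖R_L = (266 × 158) / (266 + 158) = 99.12 kΩ.
V_out = 44.2 × 99.12 / (3.90 + 99.12) = 44.2 × 99.12/103.0 = 42.5 V.

V_out ≈ 42.5 V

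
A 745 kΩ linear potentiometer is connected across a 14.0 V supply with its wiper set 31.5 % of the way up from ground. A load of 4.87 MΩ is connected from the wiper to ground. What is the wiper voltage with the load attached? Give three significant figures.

The wiper splits the pot into (1−α)R = 510.3 kΩ above and αR = 234.7 kΩ below.
Lower section ‖ load = 223.9 kΩ.
V_wiper = 14.0 × 223.9/(510.3 + 223.9) = 4.27 V.

V ≈ 4.27 V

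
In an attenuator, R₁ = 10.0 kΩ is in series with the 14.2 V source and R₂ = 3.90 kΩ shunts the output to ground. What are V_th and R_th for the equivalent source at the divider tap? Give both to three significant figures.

V_th = 3.98 V, R_th = 2.81 kΩ

V_th is the open-circuit tap voltage: 14.2 × 3.90/(10.0 + 3.90) = 3.98 V.
With the supply zeroed, R₁ and R₂ appear in parallel from the tap: R_th = R₁‖R₂ = (10.0 × 3.90)/13.90 = 2.81 kΩ.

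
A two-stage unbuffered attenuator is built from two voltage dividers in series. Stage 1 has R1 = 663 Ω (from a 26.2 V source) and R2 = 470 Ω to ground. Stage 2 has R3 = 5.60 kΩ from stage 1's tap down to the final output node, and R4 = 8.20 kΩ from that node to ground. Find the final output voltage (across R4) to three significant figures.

Stage 2 presents R3+R4 = 13800 Ω as a load on stage 1's tap.
Stage 1's lower leg becomes R2‖(R3+R4) = 454.5 Ω, so V_mid = 26.2 × 454.5/1118 = 10.66 V.
Stage 2 is itself unloaded: V_out = V_mid × R4/(R3+R4) = 10.66 × 8200/13800 = 6.33 V.

V_out ≈ 6.33 V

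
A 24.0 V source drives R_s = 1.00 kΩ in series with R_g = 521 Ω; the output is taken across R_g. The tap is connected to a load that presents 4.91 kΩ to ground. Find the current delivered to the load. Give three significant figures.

I_L ≈ 1.57 mA

R_g‖R_L = 471.0 Ω; V_out = 24.0 × 471.0/1471 = 7.685 V.
I_L = V_out / R_L = 7.685 / 4.91 kΩ = 1.57 mA.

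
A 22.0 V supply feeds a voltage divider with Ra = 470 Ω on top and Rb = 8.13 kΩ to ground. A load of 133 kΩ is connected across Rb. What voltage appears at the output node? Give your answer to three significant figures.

V_out ≈ 20.7 V

The load sits in parallel with Rb: Rb‖R_L = (8130 × 133000) / (8130 + 133000) = 7662 Ω.
V_out = 22.0 × 7662 / (470 + 7662) = 22.0 × 7662/8132 = 20.7 V.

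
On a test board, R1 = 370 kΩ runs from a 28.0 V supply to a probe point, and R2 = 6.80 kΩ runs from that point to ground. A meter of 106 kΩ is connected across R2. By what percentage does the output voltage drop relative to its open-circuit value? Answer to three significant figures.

5.93 %

The divider's output (Thévenin) resistance is R1‖R2 = 6.677 kΩ.
Fractional drop under load = R_th/(R_th + R_L) = 6.677 / (6.677 + 106) = 0.05926.
So the output falls by 5.93 %.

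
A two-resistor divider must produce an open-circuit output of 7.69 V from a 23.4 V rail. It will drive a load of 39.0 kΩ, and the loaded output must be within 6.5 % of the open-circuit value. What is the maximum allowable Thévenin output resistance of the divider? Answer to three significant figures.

R_th ≤ 2.71 kΩ

Loading drop = R_th/(R_th + R_L) ≤ 0.0650, so R_th ≤ R_L · ε/(1−ε) = 39.0 kΩ × 0.0650/0.9350 = 2.71 kΩ.
(Any R1, R2 with R2/(R1+R2) = 0.329 and R1‖R2 ≤ 2.71 kΩ will meet the spec.)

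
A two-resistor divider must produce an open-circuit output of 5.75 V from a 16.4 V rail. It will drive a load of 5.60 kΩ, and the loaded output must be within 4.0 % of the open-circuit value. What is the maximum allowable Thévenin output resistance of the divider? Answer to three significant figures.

R_th ≤ 233 Ω

Loading drop = R_th/(R_th + R_L) ≤ 0.0400, so R_th ≤ R_L · ε/(1−ε) = 5.60 kΩ × 0.0400/0.9600 = 233 Ω.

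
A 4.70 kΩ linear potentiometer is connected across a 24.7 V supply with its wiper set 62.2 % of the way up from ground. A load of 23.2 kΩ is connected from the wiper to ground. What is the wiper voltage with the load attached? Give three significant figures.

The wiper splits the pot into (1−α)R = 1.777 kΩ above and αR = 2.923 kΩ below.
Lower section ‖ load = 2.596 kΩ.
V_wiper = 24.7 × 2.596/(1.777 + 2.596) = 14.7 V.

V ≈ 14.7 V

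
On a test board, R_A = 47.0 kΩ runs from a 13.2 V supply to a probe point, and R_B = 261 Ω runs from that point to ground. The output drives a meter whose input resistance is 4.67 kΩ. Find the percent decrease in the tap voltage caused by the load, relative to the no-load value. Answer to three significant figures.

5.27 %

The divider's output (Thévenin) resistance is R_A‖R_B = 259.6 Ω.
Fractional drop under load = R_th/(R_th + R_L) = 259.6 / (259.6 + 4670) = 0.05265.
So the output falls by 5.27 %.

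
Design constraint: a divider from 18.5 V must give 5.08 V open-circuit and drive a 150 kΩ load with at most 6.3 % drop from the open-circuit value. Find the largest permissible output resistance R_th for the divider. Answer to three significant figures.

Loading drop = R_th/(R_th + R_L) ≤ 0.0630, so R_th ≤ R_L · ε/(1−ε) = 150 kΩ × 0.0630/0.9370 = 10.1 kΩ.

R_th ≤ 10.1 kΩ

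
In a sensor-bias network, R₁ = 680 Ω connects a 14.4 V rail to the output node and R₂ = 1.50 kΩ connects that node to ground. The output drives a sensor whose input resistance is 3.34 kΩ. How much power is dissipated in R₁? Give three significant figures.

Total resistance from the source is R₁ + (R₂‖R_L) = 1715 Ω, so I = 14.4/1715 Ω = 8.396 mA.
P = I²·R₁ = (8.396 mA)² × 680 Ω = 47.9 mW.

P ≈ 47.9 mW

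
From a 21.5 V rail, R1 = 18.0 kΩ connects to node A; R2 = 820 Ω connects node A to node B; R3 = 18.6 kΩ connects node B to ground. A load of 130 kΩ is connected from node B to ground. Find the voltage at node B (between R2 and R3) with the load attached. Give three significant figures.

V ≈ 9.97 V

At node B, R3 is in parallel with the load: R3‖R_L = 16270 Ω.
Below node A the resistance is R2 + (R3‖R_L) = 17090 Ω, so V_A = 21.5 × 17090/35090 = 10.47 V.
Then V_B = V_A × (R3‖R_L)/(R2 + R3‖R_L) = 10.47 × 16270/17090 = 9.97 V.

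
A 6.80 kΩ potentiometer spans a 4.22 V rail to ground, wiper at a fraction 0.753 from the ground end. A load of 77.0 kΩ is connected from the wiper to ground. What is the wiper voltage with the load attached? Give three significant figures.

The wiper splits the pot into (1−α)R = 1.680 kΩ above and αR = 5.120 kΩ below.
Lower section ‖ load = 4.801 kΩ.
V_wiper = 4.22 × 4.801/(1.680 + 4.801) = 3.13 V.

V ≈ 3.13 V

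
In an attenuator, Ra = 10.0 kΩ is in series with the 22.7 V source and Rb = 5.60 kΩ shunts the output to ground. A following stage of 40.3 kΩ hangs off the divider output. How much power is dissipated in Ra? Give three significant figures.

P ≈ 23.2 mW

Total resistance from the source is Ra + (Rb‖R_L) = 14.92 kΩ, so I = 22.7/14.92 kΩ = 1.522 mA.
P = I²·Ra = (1.522 mA)² × 10.0 kΩ = 23.2 mW.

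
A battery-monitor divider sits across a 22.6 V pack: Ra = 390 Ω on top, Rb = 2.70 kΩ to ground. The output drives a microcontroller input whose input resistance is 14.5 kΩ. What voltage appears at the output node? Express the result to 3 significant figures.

The load sits in parallel with Rb: Rb‖R_L = (2700 × 14500) / (2700 + 14500) = 2276 Ω.
V_out = 22.6 × 2276 / (390 + 2276) = 22.6 × 2276/2666 = 19.3 V.

V_out ≈ 19.3 V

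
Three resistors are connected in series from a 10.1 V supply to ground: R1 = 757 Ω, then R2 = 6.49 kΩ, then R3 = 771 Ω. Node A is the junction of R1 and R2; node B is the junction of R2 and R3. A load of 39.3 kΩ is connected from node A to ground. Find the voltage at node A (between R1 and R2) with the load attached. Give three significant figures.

V ≈ 8.99 V

Below node A the series string R2+R3 = 7261 Ω sits in parallel with the 39300 Ω load: 6129 Ω.
V_A = 10.1 × 6129/(757 + 6129) = 8.99 V.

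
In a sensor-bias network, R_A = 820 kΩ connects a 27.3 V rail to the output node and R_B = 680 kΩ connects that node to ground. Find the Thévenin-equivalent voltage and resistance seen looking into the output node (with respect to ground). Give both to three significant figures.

V_th = 12.4 V, R_th = 372 kΩ

V_th is the open-circuit tap voltage: 27.3 × 680/(820 + 680) = 12.4 V.
With the supply zeroed, R_A and R_B appear in parallel from the tap: R_th = R_A‖R_B = (820 × 680)/1500 = 372 kΩ.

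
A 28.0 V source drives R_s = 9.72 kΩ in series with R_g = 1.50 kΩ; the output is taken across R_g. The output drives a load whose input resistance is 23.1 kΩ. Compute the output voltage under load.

The load sits in parallel with R_g: R_g‖R_L = (1.50 × 23.1) / (1.50 + 23.1) = 1.409 kΩ.
V_out = 28.0 × 1.409 / (9.72 + 1.409) = 28.0 × 1.409/11.13 = 3.54 V.

V_out ≈ 3.54 V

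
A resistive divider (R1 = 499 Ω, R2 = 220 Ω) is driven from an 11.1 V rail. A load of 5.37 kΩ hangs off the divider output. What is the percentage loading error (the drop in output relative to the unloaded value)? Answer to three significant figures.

2.76 %

The divider's output (Thévenin) resistance is R1‖R2 = 152.7 Ω.
Fractional drop under load = R_th/(R_th + R_L) = 152.7 / (152.7 + 5370) = 0.02765.
So the output falls by 2.76 %.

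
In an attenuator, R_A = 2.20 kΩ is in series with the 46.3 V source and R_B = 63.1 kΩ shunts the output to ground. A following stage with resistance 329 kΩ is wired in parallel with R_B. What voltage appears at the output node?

V_out ≈ 44.5 V

The load sits in parallel with R_B: R_B‖R_L = (63.1 × 329) / (63.1 + 329) = 52.95 kΩ.
V_out = 46.3 × 52.95 / (2.20 + 52.95) = 46.3 × 52.95/55.15 = 44.5 V.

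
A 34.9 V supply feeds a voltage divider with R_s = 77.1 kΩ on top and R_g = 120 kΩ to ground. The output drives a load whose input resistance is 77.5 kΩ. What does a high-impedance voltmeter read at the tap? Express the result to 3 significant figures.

V_out ≈ 13.2 V

The load sits in parallel with R_g: R_g‖R_L = (120 × 77.5) / (120 + 77.5) = 47.09 kΩ.
V_out = 34.9 × 47.09 / (77.1 + 47.09) = 34.9 × 47.09/124.2 = 13.2 V.
(Unloaded it would have been 21.2 V.)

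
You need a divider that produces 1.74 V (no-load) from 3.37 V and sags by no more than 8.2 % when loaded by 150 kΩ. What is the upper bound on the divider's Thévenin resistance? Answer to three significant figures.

Loading drop = R_th/(R_th + R_L) ≤ 0.0820, so R_th ≤ R_L · ε/(1−ε) = 150 kΩ × 0.0820/0.9180 = 13.4 kΩ.

R_th ≤ 13.4 kΩ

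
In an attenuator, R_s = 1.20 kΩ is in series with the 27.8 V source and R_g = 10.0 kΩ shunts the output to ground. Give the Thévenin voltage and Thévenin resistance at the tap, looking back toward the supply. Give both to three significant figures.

V_th = 24.8 V, R_th = 1.07 kΩ

V_th is the open-circuit tap voltage: 27.8 × 10.0/(1.20 + 10.0) = 24.8 V.
With the supply zeroed, R_s and R_g appear in parallel from the tap: R_th = R_s‖R_g = (1.20 × 10.0)/11.20 = 1.07 kΩ.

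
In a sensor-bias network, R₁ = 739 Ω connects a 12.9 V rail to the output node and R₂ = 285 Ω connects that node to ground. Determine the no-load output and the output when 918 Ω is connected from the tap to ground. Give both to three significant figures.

Open-circuit: V = 12.9 × 285/(739 + 285) = 3.59 V.
With the load, R₂ becomes R₂‖R_L = 217.5 Ω, so V = 12.9 × 217.5/956.5 = 2.93 V.

Unloaded: 3.59 V; loaded: 2.93 V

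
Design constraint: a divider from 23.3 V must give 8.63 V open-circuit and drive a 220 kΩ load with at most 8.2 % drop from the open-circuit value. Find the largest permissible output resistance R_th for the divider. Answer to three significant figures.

Loading drop = R_th/(R_th + R_L) ≤ 0.0820, so R_th ≤ R_L · ε/(1−ε) = 220 kΩ × 0.0820/0.9180 = 19.7 kΩ.
(Any R1, R2 with R2/(R1+R2) = 0.370 and R1‖R2 ≤ 19.7 kΩ will meet the spec.)

R_th ≤ 19.7 kΩ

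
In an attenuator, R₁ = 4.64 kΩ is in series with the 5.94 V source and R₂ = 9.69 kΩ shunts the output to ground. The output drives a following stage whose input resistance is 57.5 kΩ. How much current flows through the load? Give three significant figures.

R₂‖R_L = 8.293 kΩ; V_out = 5.94 × 8.293/12.93 = 3.809 V.
I_L = V_out / R_L = 3.809 / 57.5 kΩ = 0.0662 mA.

I_L ≈ 0.0662 mA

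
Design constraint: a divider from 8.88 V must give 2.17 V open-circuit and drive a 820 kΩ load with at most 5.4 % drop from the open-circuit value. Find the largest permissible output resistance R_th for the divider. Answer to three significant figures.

Loading drop = R_th/(R_th + R_L) ≤ 0.0540, so R_th ≤ R_L · ε/(1−ε) = 820 kΩ × 0.0540/0.9460 = 46.8 kΩ.

R_th ≤ 46.8 kΩ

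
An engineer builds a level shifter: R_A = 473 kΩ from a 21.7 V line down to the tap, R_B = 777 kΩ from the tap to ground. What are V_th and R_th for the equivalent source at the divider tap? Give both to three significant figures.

V_th is the open-circuit tap voltage: 21.7 × 777/(473 + 777) = 13.5 V.
With the supply zeroed, R_A and R_B appear in parallel from the tap: R_th = R_A‖R_B = (473 × 777)/1250 = 294 kΩ.

V_th = 13.5 V, R_th = 294 kΩ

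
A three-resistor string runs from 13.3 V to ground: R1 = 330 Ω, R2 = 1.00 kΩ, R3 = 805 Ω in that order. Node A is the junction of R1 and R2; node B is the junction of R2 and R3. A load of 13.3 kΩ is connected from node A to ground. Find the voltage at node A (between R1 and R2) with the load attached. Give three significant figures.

Below node A the series string R2+R3 = 1805 Ω sits in parallel with the 13300 Ω load: 1589 Ω.
V_A = 13.3 × 1589/(330 + 1589) = 11.0 V.

V ≈ 11.0 V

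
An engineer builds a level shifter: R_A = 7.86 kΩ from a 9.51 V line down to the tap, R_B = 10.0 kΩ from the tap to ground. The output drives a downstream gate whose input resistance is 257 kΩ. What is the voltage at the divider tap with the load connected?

V_out ≈ 5.24 V

The load sits in parallel with R_B: R_B‖R_L = (10.0 × 257) / (10.0 + 257) = 9.625 kΩ.
V_out = 9.51 × 9.625 / (7.86 + 9.625) = 9.51 × 9.625/17.49 = 5.24 V.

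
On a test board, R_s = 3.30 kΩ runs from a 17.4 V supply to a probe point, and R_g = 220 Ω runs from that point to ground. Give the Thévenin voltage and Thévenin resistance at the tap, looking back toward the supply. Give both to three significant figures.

V_th is the open-circuit tap voltage: 17.4 × 220/(3300 + 220) = 1.09 V.
With the supply zeroed, R_s and R_g appear in parallel from the tap: R_th = R_s‖R_g = (3300 × 220)/3520 = 206 Ω.

V_th = 1.09 V, R_th = 206 Ω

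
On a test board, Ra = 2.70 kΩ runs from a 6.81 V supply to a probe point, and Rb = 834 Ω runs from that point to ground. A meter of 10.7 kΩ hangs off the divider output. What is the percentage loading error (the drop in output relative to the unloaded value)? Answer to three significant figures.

5.62 %

The divider's output (Thévenin) resistance is Ra‖Rb = 637.2 Ω.
Fractional drop under load = R_th/(R_th + R_L) = 637.2 / (637.2 + 10700) = 0.05620.
So the output falls by 5.62 %.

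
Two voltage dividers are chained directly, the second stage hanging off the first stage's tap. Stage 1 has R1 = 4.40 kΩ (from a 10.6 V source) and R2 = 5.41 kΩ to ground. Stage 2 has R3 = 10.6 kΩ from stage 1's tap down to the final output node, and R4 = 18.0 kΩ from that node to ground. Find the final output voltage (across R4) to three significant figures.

Stage 2 presents R3+R4 = 28.60 kΩ as a load on stage 1's tap.
Stage 1's lower leg becomes R2‖(R3+R4) = 4.549 kΩ, so V_mid = 10.6 × 4.549/8.949 = 5.388 V.
Stage 2 is itself unloaded: V_out = V_mid × R4/(R3+R4) = 5.388 × 18.0/28.60 = 3.39 V.

V_out ≈ 3.39 V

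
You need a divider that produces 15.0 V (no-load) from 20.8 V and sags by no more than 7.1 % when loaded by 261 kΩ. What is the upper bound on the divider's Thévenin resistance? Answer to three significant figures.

Loading drop = R_th/(R_th + R_L) ≤ 0.0710, so R_th ≤ R_L · ε/(1−ε) = 261 kΩ × 0.0710/0.9290 = 19.9 kΩ.
(Any R1, R2 with R2/(R1+R2) = 0.721 and R1‖R2 ≤ 19.9 kΩ will meet the spec.)

R_th ≤ 19.9 kΩ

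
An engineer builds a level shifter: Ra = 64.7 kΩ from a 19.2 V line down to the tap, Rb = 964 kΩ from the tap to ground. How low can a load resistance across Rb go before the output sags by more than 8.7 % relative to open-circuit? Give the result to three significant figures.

Output resistance R_th = Ra‖Rb = (64.7 × 964)/1029 = 60.63 kΩ.
The fractional drop is R_th/(R_th + R_L); requiring this ≤ 0.0870 gives R_L ≥ R_th(1/0.0870 − 1) = 60.63 × 10.49 = 636 kΩ.

R_L(min) ≈ 636 kΩ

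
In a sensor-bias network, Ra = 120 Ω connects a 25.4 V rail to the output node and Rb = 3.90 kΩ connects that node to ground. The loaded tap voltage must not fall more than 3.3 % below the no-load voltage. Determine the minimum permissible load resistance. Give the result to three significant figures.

R_L(min) ≈ 3.41 kΩ

Output resistance R_th = Ra‖Rb = (120 × 3900)/4020 = 116.4 Ω.
The fractional drop is R_th/(R_th + R_L); requiring this ≤ 0.0330 gives R_L ≥ R_th(1/0.0330 − 1) = 116.4 × 29.30 = 3.41 kΩ.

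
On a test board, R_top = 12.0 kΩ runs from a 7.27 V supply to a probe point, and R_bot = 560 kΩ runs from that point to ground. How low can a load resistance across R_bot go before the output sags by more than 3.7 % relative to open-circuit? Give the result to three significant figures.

Output resistance R_th = R_top‖R_bot = (12.0 × 560)/572.0 = 11.75 kΩ.
The fractional drop is R_th/(R_th + R_L); requiring this ≤ 0.0370 gives R_L ≥ R_th(1/0.0370 − 1) = 11.75 × 26.03 = 306 kΩ.

R_L(min) ≈ 306 kΩ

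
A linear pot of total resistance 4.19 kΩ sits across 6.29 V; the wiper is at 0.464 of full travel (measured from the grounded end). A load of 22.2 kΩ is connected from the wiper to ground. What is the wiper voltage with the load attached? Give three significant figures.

The wiper splits the pot into (1−α)R = 2.246 kΩ above and αR = 1.944 kΩ below.
Lower section ‖ load = 1.788 kΩ.
V_wiper = 6.29 × 1.788/(2.246 + 1.788) = 2.79 V.

V ≈ 2.79 V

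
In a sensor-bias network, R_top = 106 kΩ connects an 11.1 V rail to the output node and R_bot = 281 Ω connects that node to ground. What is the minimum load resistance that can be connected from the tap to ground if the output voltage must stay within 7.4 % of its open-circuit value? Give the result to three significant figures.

R_L(min) ≈ 3.51 kΩ

Output resistance R_th = R_top‖R_bot = (106000 × 281)/106300 = 280.3 Ω.
The fractional drop is R_th/(R_th + R_L); requiring this ≤ 0.0740 gives R_L ≥ R_th(1/0.0740 − 1) = 280.3 × 12.51 = 3.51 kΩ.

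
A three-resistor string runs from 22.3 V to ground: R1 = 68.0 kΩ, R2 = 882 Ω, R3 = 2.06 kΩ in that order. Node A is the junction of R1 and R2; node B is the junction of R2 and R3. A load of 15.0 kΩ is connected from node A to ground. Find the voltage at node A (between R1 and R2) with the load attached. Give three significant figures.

Below node A the series string R2+R3 = 2942 Ω sits in parallel with the 15000 Ω load: 2460 Ω.
V_A = 22.3 × 2460/(68000 + 2460) = 0.778 V.

V ≈ 0.778 V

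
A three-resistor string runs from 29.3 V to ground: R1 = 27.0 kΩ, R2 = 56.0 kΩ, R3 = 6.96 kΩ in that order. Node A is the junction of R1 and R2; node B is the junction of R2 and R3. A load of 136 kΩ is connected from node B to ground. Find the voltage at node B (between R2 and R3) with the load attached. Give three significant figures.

V ≈ 2.16 V

At node B, R3 is in parallel with the load: R3‖R_L = 6.621 kΩ.
Below node A the resistance is R2 + (R3‖R_L) = 62.62 kΩ, so V_A = 29.3 × 62.62/89.62 = 20.47 V.
Then V_B = V_A × (R3‖R_L)/(R2 + R3‖R_L) = 20.47 × 6.621/62.62 = 2.16 V.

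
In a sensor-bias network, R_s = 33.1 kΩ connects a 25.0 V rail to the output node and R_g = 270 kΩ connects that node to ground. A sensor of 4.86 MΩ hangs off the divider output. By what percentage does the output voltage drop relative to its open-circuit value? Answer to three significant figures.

0.603 %

The divider's output (Thévenin) resistance is R_s‖R_g = 29.49 kΩ.
Fractional drop under load = R_th/(R_th + R_L) = 29.49 / (29.49 + 4860) = 0.006030.
So the output falls by 0.603 %.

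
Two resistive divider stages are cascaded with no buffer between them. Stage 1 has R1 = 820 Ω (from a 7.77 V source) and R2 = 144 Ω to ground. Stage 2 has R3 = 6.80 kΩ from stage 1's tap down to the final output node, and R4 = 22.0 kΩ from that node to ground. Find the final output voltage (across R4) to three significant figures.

Stage 2 presents R3+R4 = 28800 Ω as a load on stage 1's tap.
Stage 1's lower leg becomes R2‖(R3+R4) = 143.3 Ω, so V_mid = 7.77 × 143.3/963.3 = 1.156 V.
Stage 2 is itself unloaded: V_out = V_mid × R4/(R3+R4) = 1.156 × 22000/28800 = 0.883 V.

V_out ≈ 0.883 V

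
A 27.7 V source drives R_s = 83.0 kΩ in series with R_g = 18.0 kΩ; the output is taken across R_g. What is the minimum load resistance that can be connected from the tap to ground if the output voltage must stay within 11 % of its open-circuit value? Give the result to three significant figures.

Output resistance R_th = R_s‖R_g = (83.0 × 18.0)/101.0 = 14.79 kΩ.
The fractional drop is R_th/(R_th + R_L); requiring this ≤ 0.110 gives R_L ≥ R_th(1/0.110 − 1) = 14.79 × 8.091 = 120 kΩ.

R_L(min) ≈ 120 kΩ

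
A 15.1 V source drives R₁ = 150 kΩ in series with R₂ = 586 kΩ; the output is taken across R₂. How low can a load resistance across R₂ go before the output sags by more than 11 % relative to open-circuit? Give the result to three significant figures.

Output resistance R_th = R₁‖R₂ = (150 × 586)/736.0 = 119.4 kΩ.
The fractional drop is R_th/(R_th + R_L); requiring this ≤ 0.110 gives R_L ≥ R_th(1/0.110 − 1) = 119.4 × 8.091 = 966 kΩ.

R_L(min) ≈ 966 kΩ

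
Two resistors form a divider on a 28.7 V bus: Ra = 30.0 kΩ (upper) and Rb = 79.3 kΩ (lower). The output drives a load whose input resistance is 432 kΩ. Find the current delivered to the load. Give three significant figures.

I_L ≈ 0.0459 mA

Rb‖R_L = 67.00 kΩ; V_out = 28.7 × 67.00/97.00 = 19.82 V.
I_L = V_out / R_L = 19.82 / 432 kΩ = 0.0459 mA.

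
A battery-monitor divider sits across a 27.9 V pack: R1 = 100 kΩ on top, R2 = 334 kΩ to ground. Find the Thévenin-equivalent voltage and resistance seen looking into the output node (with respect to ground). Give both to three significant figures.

V_th = 21.5 V, R_th = 77.0 kΩ

V_th is the open-circuit tap voltage: 27.9 × 334/(100 + 334) = 21.5 V.
With the supply zeroed, R1 and R2 appear in parallel from the tap: R_th = R1‖R2 = (100 × 334)/434.0 = 77.0 kΩ.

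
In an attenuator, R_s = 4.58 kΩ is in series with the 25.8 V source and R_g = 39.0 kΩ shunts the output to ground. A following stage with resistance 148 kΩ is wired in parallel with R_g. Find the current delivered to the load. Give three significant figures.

R_g‖R_L = 30.87 kΩ; V_out = 25.8 × 30.87/35.45 = 22.47 V.
I_L = V_out / R_L = 22.47 / 148 kΩ = 0.152 mA.

I_L ≈ 0.152 mA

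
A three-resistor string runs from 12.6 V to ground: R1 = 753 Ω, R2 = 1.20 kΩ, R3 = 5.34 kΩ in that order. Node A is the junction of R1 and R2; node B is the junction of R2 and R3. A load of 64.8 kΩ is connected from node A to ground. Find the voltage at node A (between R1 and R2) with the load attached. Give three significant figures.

Below node A the series string R2+R3 = 6540 Ω sits in parallel with the 64800 Ω load: 5940 Ω.
V_A = 12.6 × 5940/(753 + 5940) = 11.2 V.

V ≈ 11.2 V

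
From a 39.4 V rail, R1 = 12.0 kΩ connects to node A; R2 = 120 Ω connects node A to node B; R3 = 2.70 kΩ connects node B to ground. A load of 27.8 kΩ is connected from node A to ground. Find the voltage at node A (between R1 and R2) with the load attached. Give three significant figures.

V ≈ 6.93 V

Below node A the series string R2+R3 = 2820 Ω sits in parallel with the 27800 Ω load: 2560 Ω.
V_A = 39.4 × 2560/(12000 + 2560) = 6.93 V.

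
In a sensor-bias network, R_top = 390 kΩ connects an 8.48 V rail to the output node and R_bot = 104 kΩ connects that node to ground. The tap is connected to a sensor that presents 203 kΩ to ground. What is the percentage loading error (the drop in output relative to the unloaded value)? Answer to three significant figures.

The divider's output (Thévenin) resistance is R_top‖R_bot = 82.11 kΩ.
Fractional drop under load = R_th/(R_th + R_L) = 82.11 / (82.11 + 203) = 0.2880.
So the output falls by 28.8 %.

28.8 %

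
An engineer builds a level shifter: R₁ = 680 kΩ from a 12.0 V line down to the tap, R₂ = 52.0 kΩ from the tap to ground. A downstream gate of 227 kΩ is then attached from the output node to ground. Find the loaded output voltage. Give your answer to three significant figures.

V_out ≈ 0.703 V

The load sits in parallel with R₂: R₂‖R_L = (52.0 × 227) / (52.0 + 227) = 42.31 kΩ.
V_out = 12.0 × 42.31 / (680 + 42.31) = 12.0 × 42.31/722.3 = 0.703 V.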